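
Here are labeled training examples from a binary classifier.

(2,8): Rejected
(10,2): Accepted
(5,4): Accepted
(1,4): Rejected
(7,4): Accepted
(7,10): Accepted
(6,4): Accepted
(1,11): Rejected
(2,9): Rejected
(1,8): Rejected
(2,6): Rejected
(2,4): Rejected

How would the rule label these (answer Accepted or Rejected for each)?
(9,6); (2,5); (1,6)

The pattern is that an item is 'Accepted' exactly when: first ≥ 4.

Accepted, Rejected, Rejected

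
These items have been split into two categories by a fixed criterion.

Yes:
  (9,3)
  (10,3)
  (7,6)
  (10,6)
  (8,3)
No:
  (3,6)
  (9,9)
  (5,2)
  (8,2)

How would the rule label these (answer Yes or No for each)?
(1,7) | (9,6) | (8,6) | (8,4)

No, Yes, Yes, Yes

The simplest hypothesis consistent with all the labels is: first > second AND sum ≥ 11.
(1,7): 1 < 7, 1+7 = 8 — doesn't qualify, so No. (9,6): 9 > 6, 9+6 = 15 — passes, so Yes. (8,6): 8 > 6, 8+6 = 14 — passes, so Yes. (8,4): 8 > 4, 8+4 = 12 — passes, so Yes.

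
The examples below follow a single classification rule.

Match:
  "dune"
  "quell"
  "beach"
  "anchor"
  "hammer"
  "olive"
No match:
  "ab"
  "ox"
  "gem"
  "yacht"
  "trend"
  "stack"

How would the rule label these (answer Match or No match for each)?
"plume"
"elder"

Match, Match

The rule appears to be: has ≥ 2 vowels.
"plume" — 2 vowels, hence Match.
"elder" — 2 vowels, hence Match.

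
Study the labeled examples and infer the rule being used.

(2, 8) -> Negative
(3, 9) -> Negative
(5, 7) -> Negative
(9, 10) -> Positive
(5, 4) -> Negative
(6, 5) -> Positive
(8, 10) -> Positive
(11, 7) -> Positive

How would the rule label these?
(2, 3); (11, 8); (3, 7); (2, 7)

The rule appears to be: first ≥ 6.
(2, 3): Negative (first 2).
(11, 8): Positive (first 11).
(3, 7): Negative (first 3).
(2, 7): Negative (first 2).

Negative, Positive, Negative, Negative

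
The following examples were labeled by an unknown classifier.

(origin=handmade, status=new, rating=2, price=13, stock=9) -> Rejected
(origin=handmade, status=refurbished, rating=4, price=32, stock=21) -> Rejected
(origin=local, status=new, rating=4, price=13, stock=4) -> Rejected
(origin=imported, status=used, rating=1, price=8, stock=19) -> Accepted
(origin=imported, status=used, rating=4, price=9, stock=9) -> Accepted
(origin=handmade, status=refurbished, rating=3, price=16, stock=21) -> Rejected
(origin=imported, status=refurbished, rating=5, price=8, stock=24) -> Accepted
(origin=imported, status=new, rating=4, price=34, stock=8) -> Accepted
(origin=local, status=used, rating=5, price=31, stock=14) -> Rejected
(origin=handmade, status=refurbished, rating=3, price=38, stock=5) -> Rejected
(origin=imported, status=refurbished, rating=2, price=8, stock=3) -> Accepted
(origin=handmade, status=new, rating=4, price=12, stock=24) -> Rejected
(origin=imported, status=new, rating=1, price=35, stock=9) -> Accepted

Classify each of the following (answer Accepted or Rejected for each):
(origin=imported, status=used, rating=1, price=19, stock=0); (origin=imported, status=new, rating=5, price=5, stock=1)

Accepted, Accepted

The distinguishing property — origin is imported — holds for all the 'Accepted' cases and none of the 'Rejected' cases.
Accepted: (origin=imported, status=used, rating=1, price=19, stock=0), since origin is imported. Accepted: (origin=imported, status=new, rating=5, price=5, stock=1), since origin is imported.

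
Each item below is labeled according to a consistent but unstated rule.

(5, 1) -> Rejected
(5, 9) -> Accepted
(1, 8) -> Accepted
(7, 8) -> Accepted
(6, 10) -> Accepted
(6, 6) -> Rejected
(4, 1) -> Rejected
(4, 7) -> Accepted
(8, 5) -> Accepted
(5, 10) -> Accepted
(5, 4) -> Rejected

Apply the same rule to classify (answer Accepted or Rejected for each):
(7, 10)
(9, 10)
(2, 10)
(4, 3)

The distinguishing property — max ≥ 7 — holds for all the 'Accepted' cases and none of the 'Rejected' cases.
(7, 10): Accepted (max 10).
(9, 10): Accepted (max 10).
(2, 10): Accepted (max 10).
(4, 3): Rejected (max 4).

Accepted, Accepted, Accepted, Rejected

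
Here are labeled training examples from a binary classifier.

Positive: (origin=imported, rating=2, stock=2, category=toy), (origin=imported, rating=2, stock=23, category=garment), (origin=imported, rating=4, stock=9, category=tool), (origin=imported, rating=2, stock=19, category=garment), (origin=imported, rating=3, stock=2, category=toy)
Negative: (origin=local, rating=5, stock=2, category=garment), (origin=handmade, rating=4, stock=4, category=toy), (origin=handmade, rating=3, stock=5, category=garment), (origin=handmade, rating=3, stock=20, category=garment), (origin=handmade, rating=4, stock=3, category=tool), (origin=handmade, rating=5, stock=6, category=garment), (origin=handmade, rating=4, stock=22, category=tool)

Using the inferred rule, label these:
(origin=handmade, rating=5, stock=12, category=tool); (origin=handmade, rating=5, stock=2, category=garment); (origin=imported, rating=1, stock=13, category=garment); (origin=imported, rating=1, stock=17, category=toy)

'Positive' ⟺ origin is imported.
(origin=handmade, rating=5, stock=12, category=tool): Negative (origin is handmade).
(origin=handmade, rating=5, stock=2, category=garment): Negative (origin is handmade).
(origin=imported, rating=1, stock=13, category=garment): Positive (origin is imported).
(origin=imported, rating=1, stock=17, category=toy): Positive (origin is imported).

Negative, Negative, Positive, Positive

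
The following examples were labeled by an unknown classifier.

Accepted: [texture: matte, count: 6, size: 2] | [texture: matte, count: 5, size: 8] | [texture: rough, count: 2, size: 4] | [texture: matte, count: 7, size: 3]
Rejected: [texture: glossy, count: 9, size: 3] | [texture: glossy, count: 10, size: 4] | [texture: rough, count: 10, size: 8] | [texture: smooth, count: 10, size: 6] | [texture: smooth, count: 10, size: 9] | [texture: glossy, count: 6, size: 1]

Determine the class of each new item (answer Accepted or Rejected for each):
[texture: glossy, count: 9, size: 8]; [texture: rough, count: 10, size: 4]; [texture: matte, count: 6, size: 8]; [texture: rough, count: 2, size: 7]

'Accepted' ⟺ size ≥ 2 AND count ≤ 7.

Rejected, Rejected, Accepted, Accepted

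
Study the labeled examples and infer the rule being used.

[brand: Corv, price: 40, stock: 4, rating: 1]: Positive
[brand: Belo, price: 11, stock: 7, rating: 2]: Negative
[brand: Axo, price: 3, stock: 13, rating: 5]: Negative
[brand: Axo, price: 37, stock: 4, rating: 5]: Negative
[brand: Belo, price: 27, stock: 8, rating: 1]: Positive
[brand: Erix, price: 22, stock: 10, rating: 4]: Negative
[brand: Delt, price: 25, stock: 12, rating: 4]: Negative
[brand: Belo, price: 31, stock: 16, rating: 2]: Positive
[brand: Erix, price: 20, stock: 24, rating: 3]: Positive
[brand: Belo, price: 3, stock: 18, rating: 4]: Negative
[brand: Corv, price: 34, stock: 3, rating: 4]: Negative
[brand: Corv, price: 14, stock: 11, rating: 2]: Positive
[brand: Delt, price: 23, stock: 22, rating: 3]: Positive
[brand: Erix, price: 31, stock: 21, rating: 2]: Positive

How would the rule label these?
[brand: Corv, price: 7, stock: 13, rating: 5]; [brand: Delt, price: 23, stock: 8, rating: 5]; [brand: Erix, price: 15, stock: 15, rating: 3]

Rule: rating ≤ 3 AND price ≥ 14. This holds for each 'Positive' example and fails for each 'Negative' one.
Negative: [brand: Corv, price: 7, stock: 13, rating: 5], since rating = 5, price = 7.
Negative: [brand: Delt, price: 23, stock: 8, rating: 5], since rating = 5, price = 23.
Positive: [brand: Erix, price: 15, stock: 15, rating: 3], since rating = 3, price = 15.

Negative, Negative, Positive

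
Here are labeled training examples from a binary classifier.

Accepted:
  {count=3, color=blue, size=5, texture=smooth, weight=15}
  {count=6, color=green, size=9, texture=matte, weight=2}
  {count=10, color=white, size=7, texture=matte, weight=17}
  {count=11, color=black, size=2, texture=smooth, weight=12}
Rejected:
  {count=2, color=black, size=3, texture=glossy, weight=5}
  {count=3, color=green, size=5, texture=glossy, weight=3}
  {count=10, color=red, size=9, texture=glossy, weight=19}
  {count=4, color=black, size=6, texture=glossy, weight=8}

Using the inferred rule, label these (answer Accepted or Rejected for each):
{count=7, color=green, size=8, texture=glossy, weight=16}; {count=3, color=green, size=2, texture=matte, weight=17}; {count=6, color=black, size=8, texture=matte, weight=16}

Rejected, Accepted, Accepted

One predicate separates the groups cleanly: texture is not glossy.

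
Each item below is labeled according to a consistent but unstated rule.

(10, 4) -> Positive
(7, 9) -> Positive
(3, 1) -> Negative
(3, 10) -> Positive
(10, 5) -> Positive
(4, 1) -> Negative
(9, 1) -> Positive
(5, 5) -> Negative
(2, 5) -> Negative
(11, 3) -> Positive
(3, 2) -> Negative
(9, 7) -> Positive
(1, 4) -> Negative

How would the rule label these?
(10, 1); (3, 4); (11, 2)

The simplest hypothesis consistent with all the labels is: max ≥ 7.

Positive, Negative, Positive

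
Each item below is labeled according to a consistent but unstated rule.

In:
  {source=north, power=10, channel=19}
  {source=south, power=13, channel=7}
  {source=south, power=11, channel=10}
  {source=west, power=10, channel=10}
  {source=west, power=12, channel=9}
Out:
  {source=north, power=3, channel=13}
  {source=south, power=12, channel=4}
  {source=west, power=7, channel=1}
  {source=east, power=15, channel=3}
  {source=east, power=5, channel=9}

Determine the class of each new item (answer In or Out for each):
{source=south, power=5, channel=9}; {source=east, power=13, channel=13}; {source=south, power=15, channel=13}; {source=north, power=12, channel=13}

Out, In, In, In

A rule that fits every label: channel ≥ 7 AND power ≥ 7 — true of each 'In' example, false of each 'Out' one.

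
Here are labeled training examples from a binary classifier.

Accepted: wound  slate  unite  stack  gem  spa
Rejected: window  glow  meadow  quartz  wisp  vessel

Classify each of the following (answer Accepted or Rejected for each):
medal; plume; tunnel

Accepted, Accepted, Rejected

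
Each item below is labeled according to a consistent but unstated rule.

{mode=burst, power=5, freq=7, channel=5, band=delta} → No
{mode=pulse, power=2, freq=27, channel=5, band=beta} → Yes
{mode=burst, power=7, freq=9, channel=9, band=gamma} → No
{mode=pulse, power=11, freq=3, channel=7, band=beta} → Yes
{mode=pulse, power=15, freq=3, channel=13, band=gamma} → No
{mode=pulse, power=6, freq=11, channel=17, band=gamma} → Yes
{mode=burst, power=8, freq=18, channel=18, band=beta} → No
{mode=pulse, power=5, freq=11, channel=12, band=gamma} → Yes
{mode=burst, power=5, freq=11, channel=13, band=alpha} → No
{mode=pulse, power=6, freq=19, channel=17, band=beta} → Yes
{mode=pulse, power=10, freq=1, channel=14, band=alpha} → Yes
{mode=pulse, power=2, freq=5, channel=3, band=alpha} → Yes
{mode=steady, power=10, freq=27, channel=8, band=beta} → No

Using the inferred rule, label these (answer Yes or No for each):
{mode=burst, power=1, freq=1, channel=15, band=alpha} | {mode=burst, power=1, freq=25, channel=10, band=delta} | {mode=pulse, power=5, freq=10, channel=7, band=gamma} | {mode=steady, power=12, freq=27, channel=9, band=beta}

A rule that fits every label: mode is pulse AND power ≤ 11 — true of each 'Yes' example, false of each 'No' one.
{mode=burst, power=1, freq=1, channel=15, band=alpha}: No (mode is burst, power = 1).
{mode=burst, power=1, freq=25, channel=10, band=delta}: No (mode is burst, power = 1).
{mode=pulse, power=5, freq=10, channel=7, band=gamma}: Yes (mode is pulse, power = 5).
{mode=steady, power=12, freq=27, channel=9, band=beta}: No (mode is steady, power = 12).

No, No, Yes, No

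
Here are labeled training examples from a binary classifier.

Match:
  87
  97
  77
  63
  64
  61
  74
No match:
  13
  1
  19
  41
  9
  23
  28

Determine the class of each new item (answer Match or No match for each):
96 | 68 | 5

Match, Match, No match

One predicate separates the groups cleanly: at least 61.
96: 96 ≥ 61 — satisfies this, so Match.
68: 68 ≥ 61 — satisfies this, so Match.
5: 5 < 61 — does not satisfy this, so No match.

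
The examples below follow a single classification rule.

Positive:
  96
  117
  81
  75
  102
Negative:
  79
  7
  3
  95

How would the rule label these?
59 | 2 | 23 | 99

Negative, Negative, Negative, Positive

All 'Positive' examples share one property — multiple of 3 AND at least 7 — and every 'Negative' example lacks it.
59: 59 = 3·19 + 2, 59 ≥ 7 — does not satisfy this, so Negative.
2: 2 = 3·0 + 2, 2 < 7 — does not satisfy this, so Negative.
23: 23 = 3·7 + 2, 23 ≥ 7 — does not satisfy this, so Negative.
99: 99 = 3·33, 99 ≥ 7 — has this property, so Positive.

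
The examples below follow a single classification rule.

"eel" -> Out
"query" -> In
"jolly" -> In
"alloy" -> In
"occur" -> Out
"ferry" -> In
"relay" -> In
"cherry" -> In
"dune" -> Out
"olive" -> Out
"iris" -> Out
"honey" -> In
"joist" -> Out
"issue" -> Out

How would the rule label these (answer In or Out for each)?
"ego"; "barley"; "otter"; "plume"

Out, In, Out, Out

'In' ⟺ contains 'y'.
"ego": Out (no 'y').
"barley": In (has 'y').
"otter": Out (no 'y').
"plume": Out (no 'y').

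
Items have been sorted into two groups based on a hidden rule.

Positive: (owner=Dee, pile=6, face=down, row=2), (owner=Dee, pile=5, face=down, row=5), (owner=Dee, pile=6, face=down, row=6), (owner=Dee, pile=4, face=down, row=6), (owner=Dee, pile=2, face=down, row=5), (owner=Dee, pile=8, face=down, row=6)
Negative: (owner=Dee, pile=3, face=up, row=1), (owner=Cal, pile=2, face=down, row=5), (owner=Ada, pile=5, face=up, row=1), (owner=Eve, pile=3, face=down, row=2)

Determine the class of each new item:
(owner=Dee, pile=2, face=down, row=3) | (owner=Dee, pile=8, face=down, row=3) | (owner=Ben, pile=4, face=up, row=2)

Positive, Positive, Negative

The pattern is that an item is 'Positive' exactly when: face is down AND owner is Dee.
(owner=Dee, pile=2, face=down, row=3): Positive (face is down, owner is Dee).
(owner=Dee, pile=8, face=down, row=3): Positive (face is down, owner is Dee).
(owner=Ben, pile=4, face=up, row=2): Negative (face is up, owner is Ben).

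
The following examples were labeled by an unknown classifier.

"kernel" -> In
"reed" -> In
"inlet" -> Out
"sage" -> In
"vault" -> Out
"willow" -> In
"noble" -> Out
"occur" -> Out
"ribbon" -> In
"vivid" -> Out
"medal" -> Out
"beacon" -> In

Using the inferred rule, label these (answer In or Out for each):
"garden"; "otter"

In, Out

The pattern is that an item is 'In' exactly when: even length.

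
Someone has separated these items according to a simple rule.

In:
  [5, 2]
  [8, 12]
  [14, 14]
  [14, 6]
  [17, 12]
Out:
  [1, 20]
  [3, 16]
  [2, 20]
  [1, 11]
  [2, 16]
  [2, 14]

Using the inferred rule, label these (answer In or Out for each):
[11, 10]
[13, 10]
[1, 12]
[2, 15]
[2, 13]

In, In, Out, Out, Out

The simplest hypothesis consistent with all the labels is: first ≥ 5.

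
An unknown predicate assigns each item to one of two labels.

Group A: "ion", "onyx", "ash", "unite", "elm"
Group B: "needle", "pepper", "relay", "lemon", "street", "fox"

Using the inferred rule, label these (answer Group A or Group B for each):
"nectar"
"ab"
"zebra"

The pattern is that an item is 'Group A' exactly when: starts with a vowel.
"nectar" → starts with 'n' → Group B. "ab" → starts with 'a' → Group A. "zebra" → starts with 'z' → Group B.

Group B, Group A, Group B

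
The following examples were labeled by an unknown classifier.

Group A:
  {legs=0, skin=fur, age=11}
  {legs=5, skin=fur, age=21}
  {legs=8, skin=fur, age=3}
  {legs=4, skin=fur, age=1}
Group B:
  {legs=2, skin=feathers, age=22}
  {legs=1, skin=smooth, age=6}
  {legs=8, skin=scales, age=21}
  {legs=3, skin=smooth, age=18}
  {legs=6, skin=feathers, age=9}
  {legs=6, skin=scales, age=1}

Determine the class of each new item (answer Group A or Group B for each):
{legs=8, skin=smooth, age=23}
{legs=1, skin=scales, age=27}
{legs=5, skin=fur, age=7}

One predicate separates the groups cleanly: skin is fur.
{legs=8, skin=smooth, age=23}: skin is smooth, doesn't qualify → Group B.
{legs=1, skin=scales, age=27}: skin is scales, doesn't qualify → Group B.
{legs=5, skin=fur, age=7}: skin is fur, satisfies this → Group A.

Group B, Group B, Group A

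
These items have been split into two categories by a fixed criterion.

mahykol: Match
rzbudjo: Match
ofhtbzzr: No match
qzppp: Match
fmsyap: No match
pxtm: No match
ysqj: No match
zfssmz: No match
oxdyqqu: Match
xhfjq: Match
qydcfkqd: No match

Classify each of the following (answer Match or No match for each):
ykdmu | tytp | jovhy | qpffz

Match, No match, Match, Match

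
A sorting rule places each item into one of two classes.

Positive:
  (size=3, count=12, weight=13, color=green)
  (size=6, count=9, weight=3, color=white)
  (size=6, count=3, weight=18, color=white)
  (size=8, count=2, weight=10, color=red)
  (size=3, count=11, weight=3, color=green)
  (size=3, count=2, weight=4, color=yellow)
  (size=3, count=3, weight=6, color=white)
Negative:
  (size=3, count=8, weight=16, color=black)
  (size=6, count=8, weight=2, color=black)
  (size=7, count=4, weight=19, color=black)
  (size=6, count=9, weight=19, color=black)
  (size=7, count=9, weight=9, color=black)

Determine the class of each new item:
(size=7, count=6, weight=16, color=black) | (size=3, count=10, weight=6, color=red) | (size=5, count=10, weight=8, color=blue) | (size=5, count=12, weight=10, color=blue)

The classifier is using: color is not black.
(size=7, count=6, weight=16, color=black) → color is black → Negative.
(size=3, count=10, weight=6, color=red) → color is red → Positive.
(size=5, count=10, weight=8, color=blue) → color is blue → Positive.
(size=5, count=12, weight=10, color=blue) → color is blue → Positive.

Negative, Positive, Positive, Positive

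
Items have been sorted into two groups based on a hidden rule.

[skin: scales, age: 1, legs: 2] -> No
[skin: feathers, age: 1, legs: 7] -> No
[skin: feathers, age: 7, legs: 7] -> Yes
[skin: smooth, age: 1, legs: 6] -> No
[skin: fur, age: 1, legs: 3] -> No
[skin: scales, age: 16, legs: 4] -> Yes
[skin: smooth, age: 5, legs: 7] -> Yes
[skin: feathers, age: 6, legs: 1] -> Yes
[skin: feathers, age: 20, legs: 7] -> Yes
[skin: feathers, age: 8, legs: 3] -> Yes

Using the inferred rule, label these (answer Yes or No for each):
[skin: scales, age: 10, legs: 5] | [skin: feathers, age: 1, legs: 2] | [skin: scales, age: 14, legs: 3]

The classifier is using: age ≥ 5.
[skin: scales, age: 10, legs: 5]: age = 10, checks out → Yes.
[skin: feathers, age: 1, legs: 2]: age = 1, doesn't match → No.
[skin: scales, age: 14, legs: 3]: age = 14, checks out → Yes.

Yes, No, Yes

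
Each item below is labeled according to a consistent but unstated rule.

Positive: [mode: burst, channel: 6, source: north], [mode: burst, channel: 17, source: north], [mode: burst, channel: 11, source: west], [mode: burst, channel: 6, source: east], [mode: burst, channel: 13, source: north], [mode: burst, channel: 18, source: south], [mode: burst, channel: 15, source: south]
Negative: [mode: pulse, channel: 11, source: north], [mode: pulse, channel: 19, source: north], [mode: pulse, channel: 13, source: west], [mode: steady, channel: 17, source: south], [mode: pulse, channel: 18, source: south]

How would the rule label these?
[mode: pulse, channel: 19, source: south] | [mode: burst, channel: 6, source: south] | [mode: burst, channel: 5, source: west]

Negative, Positive, Positive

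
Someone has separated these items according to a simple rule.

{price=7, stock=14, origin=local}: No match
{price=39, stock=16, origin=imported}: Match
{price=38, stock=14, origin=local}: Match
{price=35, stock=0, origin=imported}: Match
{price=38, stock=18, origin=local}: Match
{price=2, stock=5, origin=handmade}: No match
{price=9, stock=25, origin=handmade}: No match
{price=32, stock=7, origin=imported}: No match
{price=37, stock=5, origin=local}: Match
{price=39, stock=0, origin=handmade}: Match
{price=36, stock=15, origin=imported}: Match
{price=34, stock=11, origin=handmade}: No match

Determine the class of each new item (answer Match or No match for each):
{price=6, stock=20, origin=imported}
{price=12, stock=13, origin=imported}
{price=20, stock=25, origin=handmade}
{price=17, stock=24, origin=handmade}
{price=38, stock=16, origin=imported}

Every 'Match' example satisfies: price ≥ 35. None of the 'No match' examples do.
{price=6, stock=20, origin=imported}: price = 6, fails the rule → No match. {price=12, stock=13, origin=imported}: price = 12, fails the rule → No match. {price=20, stock=25, origin=handmade}: price = 20, fails the rule → No match. {price=17, stock=24, origin=handmade}: price = 17, fails the rule → No match. {price=38, stock=16, origin=imported}: price = 38, qualifies → Match.

No match, No match, No match, No match, Match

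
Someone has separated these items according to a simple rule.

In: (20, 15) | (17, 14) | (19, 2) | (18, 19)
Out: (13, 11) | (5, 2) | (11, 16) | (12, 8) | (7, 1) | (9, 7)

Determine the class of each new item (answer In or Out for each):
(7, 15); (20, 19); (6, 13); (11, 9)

The rule appears to be: first ≥ 14.
(7, 15): first 7 — doesn't qualify, so Out.
(20, 19): first 20 — checks out, so In.
(6, 13): first 6 — doesn't qualify, so Out.
(11, 9): first 11 — doesn't qualify, so Out.

Out, In, Out, Out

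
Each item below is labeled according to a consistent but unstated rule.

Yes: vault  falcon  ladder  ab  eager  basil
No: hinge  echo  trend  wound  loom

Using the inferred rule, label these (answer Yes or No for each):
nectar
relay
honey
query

Yes, Yes, No, No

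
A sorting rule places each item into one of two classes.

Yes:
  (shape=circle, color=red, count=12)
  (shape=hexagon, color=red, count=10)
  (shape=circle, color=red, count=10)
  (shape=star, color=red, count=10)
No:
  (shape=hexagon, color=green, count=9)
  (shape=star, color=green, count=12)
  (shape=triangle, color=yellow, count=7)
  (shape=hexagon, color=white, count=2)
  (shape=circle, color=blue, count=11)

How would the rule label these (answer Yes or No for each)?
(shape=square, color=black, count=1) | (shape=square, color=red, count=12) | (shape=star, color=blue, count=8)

'Yes' ⟺ color is red.
No: (shape=square, color=black, count=1), since color is black.
Yes: (shape=square, color=red, count=12), since color is red.
No: (shape=star, color=blue, count=8), since color is blue.

No, Yes, No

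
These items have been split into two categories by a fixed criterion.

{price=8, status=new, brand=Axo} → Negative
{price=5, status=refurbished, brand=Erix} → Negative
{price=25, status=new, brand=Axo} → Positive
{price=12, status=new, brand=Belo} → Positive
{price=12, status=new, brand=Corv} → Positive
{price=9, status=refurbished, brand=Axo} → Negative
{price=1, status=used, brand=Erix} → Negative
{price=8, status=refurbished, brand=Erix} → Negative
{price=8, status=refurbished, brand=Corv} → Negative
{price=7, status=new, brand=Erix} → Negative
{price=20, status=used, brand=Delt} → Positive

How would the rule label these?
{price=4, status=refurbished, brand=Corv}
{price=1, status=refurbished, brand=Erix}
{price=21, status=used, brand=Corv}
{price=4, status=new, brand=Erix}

Every 'Positive' example satisfies: price ≥ 12. None of the 'Negative' examples do.
{price=4, status=refurbished, brand=Corv} — price = 4, hence Negative.
{price=1, status=refurbished, brand=Erix} — price = 1, hence Negative.
{price=21, status=used, brand=Corv} — price = 21, hence Positive.
{price=4, status=new, brand=Erix} — price = 4, hence Negative.

Negative, Negative, Positive, Negative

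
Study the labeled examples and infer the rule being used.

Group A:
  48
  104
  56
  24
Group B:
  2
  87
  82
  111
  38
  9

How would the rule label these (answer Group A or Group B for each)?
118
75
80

All 'Group A' examples share one property — multiple of 4 — and every 'Group B' example lacks it.
118 — 118 = 4·29 + 2, hence Group B. 75 — 75 = 4·18 + 3, hence Group B. 80 — 80 = 4·20, hence Group A.

Group B, Group B, Group A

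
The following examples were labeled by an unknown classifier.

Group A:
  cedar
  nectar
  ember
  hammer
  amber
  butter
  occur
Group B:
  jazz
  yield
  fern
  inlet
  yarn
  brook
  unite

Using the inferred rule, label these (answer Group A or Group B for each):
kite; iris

The distinguishing property — ends with 'r' — holds for all the 'Group A' cases and none of the 'Group B' cases.
kite → ends with 'e' → Group B. iris → ends with 's' → Group B.

Group B, Group B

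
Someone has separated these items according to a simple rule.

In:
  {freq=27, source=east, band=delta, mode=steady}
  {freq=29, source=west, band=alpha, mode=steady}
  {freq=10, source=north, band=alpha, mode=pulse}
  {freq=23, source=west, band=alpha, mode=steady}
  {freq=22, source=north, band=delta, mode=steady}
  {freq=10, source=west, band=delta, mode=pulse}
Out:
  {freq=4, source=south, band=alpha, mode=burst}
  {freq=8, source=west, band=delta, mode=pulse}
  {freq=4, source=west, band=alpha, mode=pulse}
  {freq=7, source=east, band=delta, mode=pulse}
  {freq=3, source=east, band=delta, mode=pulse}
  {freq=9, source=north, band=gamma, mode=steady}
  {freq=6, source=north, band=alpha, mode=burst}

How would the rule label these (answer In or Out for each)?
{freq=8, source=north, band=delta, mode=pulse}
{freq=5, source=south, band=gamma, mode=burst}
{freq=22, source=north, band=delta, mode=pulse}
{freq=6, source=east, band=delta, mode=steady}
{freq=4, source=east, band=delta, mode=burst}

Out, Out, In, Out, Out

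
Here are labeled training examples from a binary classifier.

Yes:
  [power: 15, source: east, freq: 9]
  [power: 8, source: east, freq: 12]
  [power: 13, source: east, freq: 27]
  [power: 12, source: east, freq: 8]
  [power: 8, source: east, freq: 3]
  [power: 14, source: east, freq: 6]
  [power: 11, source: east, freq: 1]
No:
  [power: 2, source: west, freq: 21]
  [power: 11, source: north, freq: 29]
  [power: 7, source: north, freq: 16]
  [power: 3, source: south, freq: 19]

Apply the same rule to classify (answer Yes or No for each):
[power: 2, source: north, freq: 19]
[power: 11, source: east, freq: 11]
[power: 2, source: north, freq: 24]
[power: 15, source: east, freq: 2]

No, Yes, No, Yes

The pattern is that an item is 'Yes' exactly when: source is east.
[power: 2, source: north, freq: 19] — source is north, hence No. [power: 11, source: east, freq: 11] — source is east, hence Yes. [power: 2, source: north, freq: 24] — source is north, hence No. [power: 15, source: east, freq: 2] — source is east, hence Yes.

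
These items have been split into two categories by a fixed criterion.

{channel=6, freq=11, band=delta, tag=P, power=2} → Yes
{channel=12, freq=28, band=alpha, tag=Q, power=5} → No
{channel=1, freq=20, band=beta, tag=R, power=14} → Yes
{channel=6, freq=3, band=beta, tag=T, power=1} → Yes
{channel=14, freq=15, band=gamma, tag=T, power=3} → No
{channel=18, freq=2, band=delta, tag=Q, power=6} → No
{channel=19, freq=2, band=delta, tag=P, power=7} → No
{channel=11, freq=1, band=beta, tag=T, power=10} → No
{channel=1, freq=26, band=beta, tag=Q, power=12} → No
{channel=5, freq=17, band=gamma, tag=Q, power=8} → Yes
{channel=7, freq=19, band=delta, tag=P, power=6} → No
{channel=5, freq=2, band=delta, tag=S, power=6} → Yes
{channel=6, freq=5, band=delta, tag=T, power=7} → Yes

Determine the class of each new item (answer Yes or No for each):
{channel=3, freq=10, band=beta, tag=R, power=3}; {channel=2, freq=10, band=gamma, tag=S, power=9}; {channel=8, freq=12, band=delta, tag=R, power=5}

The pattern is that an item is 'Yes' exactly when: channel ≤ 6 AND freq ≤ 20.

Yes, Yes, No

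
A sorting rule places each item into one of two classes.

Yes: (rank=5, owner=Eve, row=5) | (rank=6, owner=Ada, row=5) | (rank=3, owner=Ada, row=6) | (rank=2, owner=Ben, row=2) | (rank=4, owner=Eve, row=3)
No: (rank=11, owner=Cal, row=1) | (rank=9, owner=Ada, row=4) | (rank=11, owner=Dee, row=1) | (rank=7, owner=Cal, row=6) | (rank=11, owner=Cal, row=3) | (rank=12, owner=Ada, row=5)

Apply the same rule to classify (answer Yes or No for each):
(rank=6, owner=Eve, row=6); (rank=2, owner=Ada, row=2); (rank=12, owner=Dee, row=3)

The common property of the 'Yes' items is: rank ≤ 6. No 'No' item has it.
Yes: (rank=6, owner=Eve, row=6), since rank = 6. Yes: (rank=2, owner=Ada, row=2), since rank = 2. No: (rank=12, owner=Dee, row=3), since rank = 12.

Yes, Yes, No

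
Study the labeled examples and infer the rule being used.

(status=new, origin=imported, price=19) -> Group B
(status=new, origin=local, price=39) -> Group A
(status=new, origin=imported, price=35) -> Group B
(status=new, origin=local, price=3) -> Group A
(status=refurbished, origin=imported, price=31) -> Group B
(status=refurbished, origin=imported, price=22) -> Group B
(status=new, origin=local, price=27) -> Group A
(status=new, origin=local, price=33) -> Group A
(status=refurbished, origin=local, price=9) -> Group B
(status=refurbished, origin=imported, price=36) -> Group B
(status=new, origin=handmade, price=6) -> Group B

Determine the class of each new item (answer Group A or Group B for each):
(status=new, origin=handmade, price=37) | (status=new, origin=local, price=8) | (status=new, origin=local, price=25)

Group B, Group A, Group A

Rule: status is new AND origin is local. This holds for each 'Group A' example and fails for each 'Group B' one.
(status=new, origin=handmade, price=37): status is new, origin is handmade, lacks this property → Group B.
(status=new, origin=local, price=8): status is new, origin is local, passes → Group A.
(status=new, origin=local, price=25): status is new, origin is local, passes → Group A.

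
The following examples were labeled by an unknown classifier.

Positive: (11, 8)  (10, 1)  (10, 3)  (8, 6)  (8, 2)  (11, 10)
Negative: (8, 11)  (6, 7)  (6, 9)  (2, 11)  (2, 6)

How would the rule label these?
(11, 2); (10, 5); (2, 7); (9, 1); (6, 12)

All 'Positive' examples share one property — first > second — and every 'Negative' example lacks it.

Positive, Positive, Negative, Positive, Negative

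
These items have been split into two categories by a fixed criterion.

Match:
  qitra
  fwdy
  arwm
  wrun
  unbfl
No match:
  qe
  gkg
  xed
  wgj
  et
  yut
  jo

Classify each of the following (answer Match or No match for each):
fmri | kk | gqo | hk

Match, No match, No match, No match

Every 'Match' example satisfies: length ≥ 4. None of the 'No match' examples do.
fmri: length 4, passes → Match.
kk: length 2, doesn't qualify → No match.
gqo: length 3, doesn't qualify → No match.
hk: length 2, doesn't qualify → No match.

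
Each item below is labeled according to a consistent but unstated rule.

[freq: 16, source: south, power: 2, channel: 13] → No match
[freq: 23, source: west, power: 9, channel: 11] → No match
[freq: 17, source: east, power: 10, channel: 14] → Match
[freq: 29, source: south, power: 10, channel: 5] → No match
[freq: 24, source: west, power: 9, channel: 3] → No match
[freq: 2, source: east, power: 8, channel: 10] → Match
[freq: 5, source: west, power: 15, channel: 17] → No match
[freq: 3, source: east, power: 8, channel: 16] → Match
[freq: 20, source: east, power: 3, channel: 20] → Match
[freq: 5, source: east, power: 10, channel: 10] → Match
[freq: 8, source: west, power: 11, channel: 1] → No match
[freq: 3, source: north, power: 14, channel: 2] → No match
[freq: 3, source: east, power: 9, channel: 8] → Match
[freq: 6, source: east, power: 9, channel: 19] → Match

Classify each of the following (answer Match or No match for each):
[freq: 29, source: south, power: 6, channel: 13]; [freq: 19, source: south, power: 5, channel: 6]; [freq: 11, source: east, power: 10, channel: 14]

No match, No match, Match

All 'Match' examples share one property — source is east — and every 'No match' example lacks it.
[freq: 29, source: south, power: 6, channel: 13] → source is south → No match.
[freq: 19, source: south, power: 5, channel: 6] → source is south → No match.
[freq: 11, source: east, power: 10, channel: 14] → source is east → Match.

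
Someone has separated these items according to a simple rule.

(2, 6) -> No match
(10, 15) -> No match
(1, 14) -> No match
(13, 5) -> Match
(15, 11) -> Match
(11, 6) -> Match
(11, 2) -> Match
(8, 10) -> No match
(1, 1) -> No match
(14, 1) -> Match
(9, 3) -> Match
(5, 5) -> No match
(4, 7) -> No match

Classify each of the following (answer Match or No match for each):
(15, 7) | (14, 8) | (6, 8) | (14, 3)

The simplest hypothesis consistent with all the labels is: first > second.
(15, 7): 15 > 7 — meets the rule, so Match. (14, 8): 14 > 8 — meets the rule, so Match. (6, 8): 6 < 8 — doesn't qualify, so No match. (14, 3): 14 > 3 — meets the rule, so Match.

Match, Match, No match, Match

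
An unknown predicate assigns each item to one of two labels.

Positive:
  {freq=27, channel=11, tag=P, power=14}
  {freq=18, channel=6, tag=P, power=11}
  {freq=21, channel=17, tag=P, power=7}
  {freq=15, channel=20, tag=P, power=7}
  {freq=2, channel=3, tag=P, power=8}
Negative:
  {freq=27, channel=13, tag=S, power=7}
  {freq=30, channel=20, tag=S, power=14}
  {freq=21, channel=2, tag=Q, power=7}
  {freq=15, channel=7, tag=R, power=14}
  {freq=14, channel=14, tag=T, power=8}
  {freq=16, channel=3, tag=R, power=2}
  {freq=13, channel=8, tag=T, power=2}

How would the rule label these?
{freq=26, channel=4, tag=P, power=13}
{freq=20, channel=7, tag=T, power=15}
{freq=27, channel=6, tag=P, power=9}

Positive, Negative, Positive

The rule appears to be: tag is P.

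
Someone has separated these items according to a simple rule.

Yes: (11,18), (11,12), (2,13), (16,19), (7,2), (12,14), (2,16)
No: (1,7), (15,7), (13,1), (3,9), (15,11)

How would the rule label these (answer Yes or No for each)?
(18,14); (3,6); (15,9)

Every 'Yes' example satisfies: product is even. None of the 'No' examples do.
(18,14) — 18·14 = 252, hence Yes. (3,6) — 3·6 = 18, hence Yes. (15,9) — 15·9 = 135, hence No.

Yes, Yes, No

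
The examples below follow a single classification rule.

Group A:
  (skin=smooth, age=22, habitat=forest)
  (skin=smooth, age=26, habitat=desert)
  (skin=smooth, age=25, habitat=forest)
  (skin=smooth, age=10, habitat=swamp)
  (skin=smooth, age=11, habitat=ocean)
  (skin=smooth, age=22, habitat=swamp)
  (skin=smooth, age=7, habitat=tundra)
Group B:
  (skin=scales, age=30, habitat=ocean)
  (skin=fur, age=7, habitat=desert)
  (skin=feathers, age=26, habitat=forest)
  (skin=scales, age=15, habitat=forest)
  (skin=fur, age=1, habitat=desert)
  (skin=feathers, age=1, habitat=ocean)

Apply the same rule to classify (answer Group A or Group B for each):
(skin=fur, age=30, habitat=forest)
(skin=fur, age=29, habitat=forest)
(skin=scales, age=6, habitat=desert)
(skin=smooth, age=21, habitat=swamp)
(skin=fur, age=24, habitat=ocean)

Group B, Group B, Group B, Group A, Group B

Rule: skin is smooth. This holds for each 'Group A' example and fails for each 'Group B' one.
(skin=fur, age=30, habitat=forest): skin is fur — fails this test, so Group B.
(skin=fur, age=29, habitat=forest): skin is fur — fails this test, so Group B.
(skin=scales, age=6, habitat=desert): skin is scales — fails this test, so Group B.
(skin=smooth, age=21, habitat=swamp): skin is smooth — meets the rule, so Group A.
(skin=fur, age=24, habitat=ocean): skin is fur — fails this test, so Group B.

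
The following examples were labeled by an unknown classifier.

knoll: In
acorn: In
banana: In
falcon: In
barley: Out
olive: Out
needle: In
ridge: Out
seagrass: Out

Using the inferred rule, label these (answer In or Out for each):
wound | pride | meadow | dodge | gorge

The pattern is that an item is 'In' exactly when: contains 'n'.

In, Out, Out, Out, Out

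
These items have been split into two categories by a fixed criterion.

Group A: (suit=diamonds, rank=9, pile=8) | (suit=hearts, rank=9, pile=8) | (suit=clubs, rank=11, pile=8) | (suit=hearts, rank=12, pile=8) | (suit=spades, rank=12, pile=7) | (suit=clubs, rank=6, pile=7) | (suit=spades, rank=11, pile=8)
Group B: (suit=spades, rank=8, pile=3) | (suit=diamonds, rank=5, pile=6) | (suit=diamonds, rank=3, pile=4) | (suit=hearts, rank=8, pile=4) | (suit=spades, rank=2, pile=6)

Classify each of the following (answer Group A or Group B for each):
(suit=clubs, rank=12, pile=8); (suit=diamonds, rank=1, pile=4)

The pattern is that an item is 'Group A' exactly when: pile ≥ 7.
(suit=clubs, rank=12, pile=8) — pile = 8, hence Group A.
(suit=diamonds, rank=1, pile=4) — pile = 4, hence Group B.

Group A, Group B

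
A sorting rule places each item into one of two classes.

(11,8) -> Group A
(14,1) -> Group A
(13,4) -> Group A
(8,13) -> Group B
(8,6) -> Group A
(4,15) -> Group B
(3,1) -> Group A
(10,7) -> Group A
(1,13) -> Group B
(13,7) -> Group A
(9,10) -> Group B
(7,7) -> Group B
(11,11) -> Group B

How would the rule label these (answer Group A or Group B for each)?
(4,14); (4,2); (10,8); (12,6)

The classifier is using: first > second.
(4,14) → 4 < 14 → Group B.
(4,2) → 4 > 2 → Group A.
(10,8) → 10 > 8 → Group A.
(12,6) → 12 > 6 → Group A.

Group B, Group A, Group A, Group A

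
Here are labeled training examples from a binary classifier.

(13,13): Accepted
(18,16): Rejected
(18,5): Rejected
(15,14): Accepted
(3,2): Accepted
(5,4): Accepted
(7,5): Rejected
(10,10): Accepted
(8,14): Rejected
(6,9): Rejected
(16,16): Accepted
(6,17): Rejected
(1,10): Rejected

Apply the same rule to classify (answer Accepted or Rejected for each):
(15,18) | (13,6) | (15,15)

Rejected, Rejected, Accepted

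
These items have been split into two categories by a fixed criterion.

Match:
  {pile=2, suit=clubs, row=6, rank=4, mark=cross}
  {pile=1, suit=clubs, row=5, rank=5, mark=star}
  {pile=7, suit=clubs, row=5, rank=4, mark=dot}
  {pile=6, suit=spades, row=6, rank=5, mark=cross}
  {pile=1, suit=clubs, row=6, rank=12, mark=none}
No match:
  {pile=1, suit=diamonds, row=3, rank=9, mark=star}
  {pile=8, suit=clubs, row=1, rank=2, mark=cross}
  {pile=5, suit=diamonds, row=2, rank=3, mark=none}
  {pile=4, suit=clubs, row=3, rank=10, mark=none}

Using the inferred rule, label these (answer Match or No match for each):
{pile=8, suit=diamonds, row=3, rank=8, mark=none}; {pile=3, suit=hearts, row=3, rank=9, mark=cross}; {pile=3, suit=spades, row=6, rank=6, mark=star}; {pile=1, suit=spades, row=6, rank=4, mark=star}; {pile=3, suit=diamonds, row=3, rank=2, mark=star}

No match, No match, Match, Match, No match

Rule: row ≥ 5. This holds for each 'Match' example and fails for each 'No match' one.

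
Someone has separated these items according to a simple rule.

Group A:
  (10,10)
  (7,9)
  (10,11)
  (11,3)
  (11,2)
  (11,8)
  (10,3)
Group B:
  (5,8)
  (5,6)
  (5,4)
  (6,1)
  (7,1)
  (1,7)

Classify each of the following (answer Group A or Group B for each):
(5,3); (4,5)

All 'Group A' examples share one property — max ≥ 9 — and every 'Group B' example lacks it.
(5,3): Group B (max 5).
(4,5): Group B (max 5).

Group B, Group B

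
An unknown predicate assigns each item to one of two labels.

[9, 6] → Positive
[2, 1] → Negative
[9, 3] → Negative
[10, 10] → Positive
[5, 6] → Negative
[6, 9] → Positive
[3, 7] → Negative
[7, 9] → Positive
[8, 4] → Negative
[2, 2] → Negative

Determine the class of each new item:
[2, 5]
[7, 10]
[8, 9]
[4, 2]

Negative, Positive, Positive, Negative

A rule that fits every label: sum ≥ 15 — true of each 'Positive' example, false of each 'Negative' one.
Negative: [2, 5], since 2+5 = 7.
Positive: [7, 10], since 7+10 = 17.
Positive: [8, 9], since 8+9 = 17.
Negative: [4, 2], since 4+2 = 6.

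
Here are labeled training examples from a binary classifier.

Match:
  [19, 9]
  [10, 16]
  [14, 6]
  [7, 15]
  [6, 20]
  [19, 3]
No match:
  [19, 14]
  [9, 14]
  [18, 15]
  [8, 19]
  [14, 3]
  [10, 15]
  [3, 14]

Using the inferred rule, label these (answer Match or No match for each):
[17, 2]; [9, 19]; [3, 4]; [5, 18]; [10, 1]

Checking candidate rules against both groups, what survives is: sum is even.
[17, 2]: 17+2 = 19 — doesn't qualify, so No match.
[9, 19]: 9+19 = 28 — matches, so Match.
[3, 4]: 3+4 = 7 — doesn't qualify, so No match.
[5, 18]: 5+18 = 23 — doesn't qualify, so No match.
[10, 1]: 10+1 = 11 — doesn't qualify, so No match.

No match, Match, No match, No match, No match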